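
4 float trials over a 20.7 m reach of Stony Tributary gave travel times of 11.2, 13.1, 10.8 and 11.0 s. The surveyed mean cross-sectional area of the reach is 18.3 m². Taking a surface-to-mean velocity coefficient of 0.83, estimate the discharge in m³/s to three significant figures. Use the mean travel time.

t̄ = (11.2 + 13.1 + 10.8 + 11.0) / 4 = 11.525 s
v_surface = L / t̄ = 20.7 / 11.525 = 1.796 m/s
v_mean = 0.83 × 1.796 = 1.491 m/s
Q = A × v_mean = 18.3 × 1.491 = 27.28 m³/s

27.3 m³/s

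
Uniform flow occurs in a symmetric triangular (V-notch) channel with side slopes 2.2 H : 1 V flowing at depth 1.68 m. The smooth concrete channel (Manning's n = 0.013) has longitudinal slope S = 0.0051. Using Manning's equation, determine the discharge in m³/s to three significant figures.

28.5 m³/s

A = z·y² = 2.2×1.68² = 6.209 m²
P = 2y√(1+z²) = 2×1.68×√(1+2.2²) = 8.120 m
R = A/P = 6.209/8.120 = 0.7647 m
Q = (1/n)·A·R^(2/3)·S^(1/2) = (1/0.013) × 6.209 × 0.7647^(2/3) × 0.0051^(1/2) = 28.52 m³/s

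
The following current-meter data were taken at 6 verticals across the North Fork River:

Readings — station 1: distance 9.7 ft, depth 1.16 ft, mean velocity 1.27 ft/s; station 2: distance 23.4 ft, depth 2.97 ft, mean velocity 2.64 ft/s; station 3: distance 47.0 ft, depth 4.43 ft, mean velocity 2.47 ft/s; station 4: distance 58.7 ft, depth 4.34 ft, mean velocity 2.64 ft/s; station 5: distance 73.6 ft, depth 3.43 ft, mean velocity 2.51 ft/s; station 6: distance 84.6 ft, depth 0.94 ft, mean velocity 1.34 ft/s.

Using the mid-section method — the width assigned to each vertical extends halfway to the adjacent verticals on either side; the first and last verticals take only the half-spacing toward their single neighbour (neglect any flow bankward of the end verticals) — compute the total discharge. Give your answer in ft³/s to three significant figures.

620 ft³/s

w_1 = (23.4 − 9.7)/2 = 6.85 ft; q_1 = 1.27 × 1.16 × 6.85 = 10.09 ft³/s
w_2 = (47.0 − 9.7)/2 = 18.65 ft; q_2 = 2.64 × 2.97 × 18.65 = 146.2 ft³/s
w_3 = (58.7 − 23.4)/2 = 17.65 ft; q_3 = 2.47 × 4.43 × 17.65 = 193.1 ft³/s
w_4 = (73.6 − 47.0)/2 = 13.3 ft; q_4 = 2.64 × 4.34 × 13.3 = 152.4 ft³/s
w_5 = (84.6 − 58.7)/2 = 12.95 ft; q_5 = 2.51 × 3.43 × 12.95 = 111.5 ft³/s
w_6 = (84.6 − 73.6)/2 = 5.5 ft; q_6 = 1.34 × 0.94 × 5.5 = 6.928 ft³/s
Q = Σ qᵢ = 620.3 ft³/s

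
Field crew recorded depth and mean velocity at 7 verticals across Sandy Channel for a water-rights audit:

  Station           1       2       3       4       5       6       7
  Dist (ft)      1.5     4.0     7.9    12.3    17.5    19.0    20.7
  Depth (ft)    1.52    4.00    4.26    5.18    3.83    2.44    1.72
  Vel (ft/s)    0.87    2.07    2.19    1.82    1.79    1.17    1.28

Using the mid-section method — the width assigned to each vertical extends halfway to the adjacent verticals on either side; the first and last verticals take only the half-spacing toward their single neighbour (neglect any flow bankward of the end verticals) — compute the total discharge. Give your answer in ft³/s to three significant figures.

w_1 = (4.0 − 1.5)/2 = 1.25 ft; q_1 = 0.87 × 1.52 × 1.25 = 1.653 ft³/s
w_2 = (7.9 − 1.5)/2 = 3.2 ft; q_2 = 2.07 × 4.00 × 3.2 = 26.50 ft³/s
w_3 = (12.3 − 4.0)/2 = 4.15 ft; q_3 = 2.19 × 4.26 × 4.15 = 38.72 ft³/s
w_4 = (17.5 − 7.9)/2 = 4.8 ft; q_4 = 1.82 × 5.18 × 4.8 = 45.25 ft³/s
w_5 = (19.0 − 12.3)/2 = 3.35 ft; q_5 = 1.79 × 3.83 × 3.35 = 22.97 ft³/s
w_6 = (20.7 − 17.5)/2 = 1.6 ft; q_6 = 1.17 × 2.44 × 1.6 = 4.568 ft³/s
w_7 = (20.7 − 19.0)/2 = 0.85 ft; q_7 = 1.28 × 1.72 × 0.85 = 1.871 ft³/s
Q = Σ qᵢ = 141.5 ft³/s

142 ft³/s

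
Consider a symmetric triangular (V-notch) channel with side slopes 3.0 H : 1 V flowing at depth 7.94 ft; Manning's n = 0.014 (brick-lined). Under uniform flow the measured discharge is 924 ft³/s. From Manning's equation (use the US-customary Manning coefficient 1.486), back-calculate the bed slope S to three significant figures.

0.000362

A = z·y² = 3.0×7.94² = 189.1 ft²
P = 2y√(1+z²) = 2×7.94×√(1+3.0²) = 50.22 ft
R = A/P = 189.1/50.22 = 3.766 ft
S = (Q·n / (1.486·A·R^(2/3)))² = (924×0.014 / (1.486×189.1×2.421))² = 0.0003615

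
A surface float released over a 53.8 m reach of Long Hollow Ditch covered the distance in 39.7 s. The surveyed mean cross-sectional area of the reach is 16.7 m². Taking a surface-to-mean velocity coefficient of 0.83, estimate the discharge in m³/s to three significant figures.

18.8 m³/s

v_surface = L / t̄ = 53.8 / 39.7 = 1.355 m/s
v_mean = 0.83 × 1.355 = 1.125 m/s
Q = A × v_mean = 16.7 × 1.125 = 18.78 m³/s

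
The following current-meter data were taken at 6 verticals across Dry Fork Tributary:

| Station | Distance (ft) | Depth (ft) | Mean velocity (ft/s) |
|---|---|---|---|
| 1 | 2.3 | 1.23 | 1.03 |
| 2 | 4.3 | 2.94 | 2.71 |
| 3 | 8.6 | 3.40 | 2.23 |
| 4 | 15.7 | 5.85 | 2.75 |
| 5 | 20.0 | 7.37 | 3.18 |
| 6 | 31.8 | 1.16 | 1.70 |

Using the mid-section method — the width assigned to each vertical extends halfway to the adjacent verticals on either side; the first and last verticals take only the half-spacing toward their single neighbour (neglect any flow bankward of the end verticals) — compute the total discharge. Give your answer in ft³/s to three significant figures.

362 ft³/s

w_1 = (4.3 − 2.3)/2 = 1 ft; q_1 = 1.03 × 1.23 × 1 = 1.267 ft³/s
w_2 = (8.6 − 2.3)/2 = 3.15 ft; q_2 = 2.71 × 2.94 × 3.15 = 25.10 ft³/s
w_3 = (15.7 − 4.3)/2 = 5.7 ft; q_3 = 2.23 × 3.40 × 5.7 = 43.22 ft³/s
w_4 = (20.0 − 8.6)/2 = 5.7 ft; q_4 = 2.75 × 5.85 × 5.7 = 91.70 ft³/s
w_5 = (31.8 − 15.7)/2 = 8.05 ft; q_5 = 3.18 × 7.37 × 8.05 = 188.7 ft³/s
w_6 = (31.8 − 20.0)/2 = 5.9 ft; q_6 = 1.70 × 1.16 × 5.9 = 11.63 ft³/s
Q = Σ qᵢ = 361.6 ft³/s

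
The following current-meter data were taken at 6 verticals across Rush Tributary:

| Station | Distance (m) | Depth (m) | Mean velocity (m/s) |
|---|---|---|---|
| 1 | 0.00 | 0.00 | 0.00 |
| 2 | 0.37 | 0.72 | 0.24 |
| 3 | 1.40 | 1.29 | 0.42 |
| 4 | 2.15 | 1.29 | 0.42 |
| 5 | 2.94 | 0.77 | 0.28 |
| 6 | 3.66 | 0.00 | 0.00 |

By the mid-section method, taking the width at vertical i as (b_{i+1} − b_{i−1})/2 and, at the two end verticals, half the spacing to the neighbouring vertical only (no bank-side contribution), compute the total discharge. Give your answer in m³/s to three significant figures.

w_2 = (1.40 − 0.00)/2 = 0.7 m; q_2 = 0.24 × 0.72 × 0.7 = 0.1210 m³/s
w_3 = (2.15 − 0.37)/2 = 0.89 m; q_3 = 0.42 × 1.29 × 0.89 = 0.4822 m³/s
w_4 = (2.94 − 1.40)/2 = 0.77 m; q_4 = 0.42 × 1.29 × 0.77 = 0.4172 m³/s
w_5 = (3.66 − 2.15)/2 = 0.755 m; q_5 = 0.28 × 0.77 × 0.755 = 0.1628 m³/s
Stations 1, 6 contribute zero (depth or velocity is 0).
Q = Σ qᵢ = 1.183 m³/s

1.18 m³/s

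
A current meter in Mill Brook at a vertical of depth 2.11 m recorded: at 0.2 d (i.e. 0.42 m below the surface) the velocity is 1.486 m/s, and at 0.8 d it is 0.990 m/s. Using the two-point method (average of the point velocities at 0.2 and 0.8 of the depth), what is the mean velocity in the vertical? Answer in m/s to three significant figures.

1.24 m/s

v̄ = (1.486 + 0.990) / 2 = 1.238 m/s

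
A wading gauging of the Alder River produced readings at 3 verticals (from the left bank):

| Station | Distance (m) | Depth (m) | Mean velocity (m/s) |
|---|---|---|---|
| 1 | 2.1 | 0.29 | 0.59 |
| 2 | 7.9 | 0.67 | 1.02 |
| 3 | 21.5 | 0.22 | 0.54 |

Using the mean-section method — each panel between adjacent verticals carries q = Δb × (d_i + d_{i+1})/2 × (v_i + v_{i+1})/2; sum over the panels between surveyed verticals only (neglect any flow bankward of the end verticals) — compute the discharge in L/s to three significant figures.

6960 L/s

Panel 1-2: Δb = 5.8 m, d̄ = (0.29+0.67)/2 = 0.48, v̄ = (0.59+1.02)/2 = 0.805 → q = 5.8×0.48×0.805 = 2.241 m³/s
Panel 2-3: Δb = 13.6 m, d̄ = (0.67+0.22)/2 = 0.445, v̄ = (1.02+0.54)/2 = 0.78 → q = 13.6×0.445×0.78 = 4.721 m³/s
Q = Σ q = 6.962 m³/s
= 6.962 × 1000 = 6962 L/s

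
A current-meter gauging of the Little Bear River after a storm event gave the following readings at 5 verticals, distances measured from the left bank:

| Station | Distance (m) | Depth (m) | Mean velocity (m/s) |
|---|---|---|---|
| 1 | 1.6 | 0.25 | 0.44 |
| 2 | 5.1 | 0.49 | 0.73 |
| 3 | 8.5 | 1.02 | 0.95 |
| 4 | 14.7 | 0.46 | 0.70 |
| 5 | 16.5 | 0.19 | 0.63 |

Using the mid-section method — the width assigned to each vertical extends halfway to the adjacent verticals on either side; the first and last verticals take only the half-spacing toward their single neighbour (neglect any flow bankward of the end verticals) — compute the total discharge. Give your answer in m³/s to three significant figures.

7.47 m³/s

w_1 = (5.1 − 1.6)/2 = 1.75 m; q_1 = 0.44 × 0.25 × 1.75 = 0.1925 m³/s
w_2 = (8.5 − 1.6)/2 = 3.45 m; q_2 = 0.73 × 0.49 × 3.45 = 1.234 m³/s
w_3 = (14.7 − 5.1)/2 = 4.8 m; q_3 = 0.95 × 1.02 × 4.8 = 4.651 m³/s
w_4 = (16.5 − 8.5)/2 = 4 m; q_4 = 0.70 × 0.46 × 4 = 1.288 m³/s
w_5 = (16.5 − 14.7)/2 = 0.9 m; q_5 = 0.63 × 0.19 × 0.9 = 0.1077 m³/s
Q = Σ qᵢ = 7.473 m³/s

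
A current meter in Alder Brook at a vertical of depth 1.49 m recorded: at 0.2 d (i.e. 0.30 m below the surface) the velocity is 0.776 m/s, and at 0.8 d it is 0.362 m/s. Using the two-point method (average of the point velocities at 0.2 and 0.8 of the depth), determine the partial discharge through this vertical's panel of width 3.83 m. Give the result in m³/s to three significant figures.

3.25 m³/s

v̄ = (0.776 + 0.362) / 2 = 0.5690 m/s
q = v̄ × d × w = 0.5690 × 1.49 × 3.83 = 3.247 m³/s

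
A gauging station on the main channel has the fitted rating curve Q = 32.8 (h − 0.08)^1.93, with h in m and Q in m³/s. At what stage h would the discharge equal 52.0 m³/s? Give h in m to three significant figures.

1.35 m

h − h₀ = (Q/C)^(1/b) = (52.0/32.8)^(1/1.93) = 1.270 m
h = 0.08 + 1.270 = 1.350 m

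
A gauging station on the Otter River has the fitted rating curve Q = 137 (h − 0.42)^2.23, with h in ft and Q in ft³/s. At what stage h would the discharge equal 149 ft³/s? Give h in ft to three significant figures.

1.46 ft

h − h₀ = (Q/C)^(1/b) = (149/137)^(1/2.23) = 1.038 ft
h = 0.42 + 1.038 = 1.458 ft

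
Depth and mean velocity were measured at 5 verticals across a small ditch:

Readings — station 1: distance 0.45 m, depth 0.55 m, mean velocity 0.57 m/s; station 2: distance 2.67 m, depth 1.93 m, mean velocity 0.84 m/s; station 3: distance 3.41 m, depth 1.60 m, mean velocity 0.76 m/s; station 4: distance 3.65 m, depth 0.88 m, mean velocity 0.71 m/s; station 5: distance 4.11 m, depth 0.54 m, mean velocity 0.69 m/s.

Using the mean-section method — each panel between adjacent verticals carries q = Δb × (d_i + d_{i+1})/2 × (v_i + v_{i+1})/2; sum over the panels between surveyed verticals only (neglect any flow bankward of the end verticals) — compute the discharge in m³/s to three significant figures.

3.43 m³/s

Panel 1-2: Δb = 2.22 m, d̄ = (0.55+1.93)/2 = 1.24, v̄ = (0.57+0.84)/2 = 0.705 → q = 2.22×1.24×0.705 = 1.941 m³/s
Panel 2-3: Δb = 0.74 m, d̄ = (1.93+1.60)/2 = 1.765, v̄ = (0.84+0.76)/2 = 0.8 → q = 0.74×1.765×0.8 = 1.045 m³/s
Panel 3-4: Δb = 0.24 m, d̄ = (1.60+0.88)/2 = 1.24, v̄ = (0.76+0.71)/2 = 0.735 → q = 0.24×1.24×0.735 = 0.2187 m³/s
Panel 4-5: Δb = 0.46 m, d̄ = (0.88+0.54)/2 = 0.71, v̄ = (0.71+0.69)/2 = 0.7 → q = 0.46×0.71×0.7 = 0.2286 m³/s
Q = Σ q = 3.433 m³/s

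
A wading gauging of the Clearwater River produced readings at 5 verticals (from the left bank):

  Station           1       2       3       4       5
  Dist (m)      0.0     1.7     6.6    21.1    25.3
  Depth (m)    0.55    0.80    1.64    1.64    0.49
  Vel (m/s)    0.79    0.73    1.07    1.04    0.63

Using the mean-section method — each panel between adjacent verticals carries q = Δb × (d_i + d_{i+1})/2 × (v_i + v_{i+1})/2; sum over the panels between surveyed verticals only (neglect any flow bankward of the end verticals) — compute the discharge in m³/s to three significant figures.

Panel 1-2: Δb = 1.7 m, d̄ = (0.55+0.80)/2 = 0.675, v̄ = (0.79+0.73)/2 = 0.76 → q = 1.7×0.675×0.76 = 0.8721 m³/s
Panel 2-3: Δb = 4.9 m, d̄ = (0.80+1.64)/2 = 1.22, v̄ = (0.73+1.07)/2 = 0.9 → q = 4.9×1.22×0.9 = 5.380 m³/s
Panel 3-4: Δb = 14.5 m, d̄ = (1.64+1.64)/2 = 1.64, v̄ = (1.07+1.04)/2 = 1.055 → q = 14.5×1.64×1.055 = 25.09 m³/s
Panel 4-5: Δb = 4.2 m, d̄ = (1.64+0.49)/2 = 1.065, v̄ = (1.04+0.63)/2 = 0.835 → q = 4.2×1.065×0.835 = 3.735 m³/s
Q = Σ q = 35.08 m³/s

35.1 m³/s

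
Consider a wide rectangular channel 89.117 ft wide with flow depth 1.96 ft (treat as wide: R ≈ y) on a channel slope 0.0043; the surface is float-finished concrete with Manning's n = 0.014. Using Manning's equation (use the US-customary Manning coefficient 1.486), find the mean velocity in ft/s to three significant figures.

10.9 ft/s

A = b·y = 89.117 × 1.96 = 174.7 ft²
Wide channel: R ≈ y = 1.96 ft
Q = (1.486/n)·A·R^(2/3)·S^(1/2) = (1.486/0.014) × 174.7 × 1.960^(2/3) × 0.0043^(1/2) = 1904 ft³/s
V = Q/A = 1904/174.7 = 10.90 ft/s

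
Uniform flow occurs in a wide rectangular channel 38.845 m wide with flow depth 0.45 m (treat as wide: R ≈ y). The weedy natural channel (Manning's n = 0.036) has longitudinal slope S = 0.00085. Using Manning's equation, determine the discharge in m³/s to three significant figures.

8.31 m³/s

A = b·y = 38.845 × 0.45 = 17.48 m²
Wide channel: R ≈ y = 0.45 m
Q = (1/n)·A·R^(2/3)·S^(1/2) = (1/0.036) × 17.48 × 0.4500^(2/3) × 0.00085^(1/2) = 8.313 m³/s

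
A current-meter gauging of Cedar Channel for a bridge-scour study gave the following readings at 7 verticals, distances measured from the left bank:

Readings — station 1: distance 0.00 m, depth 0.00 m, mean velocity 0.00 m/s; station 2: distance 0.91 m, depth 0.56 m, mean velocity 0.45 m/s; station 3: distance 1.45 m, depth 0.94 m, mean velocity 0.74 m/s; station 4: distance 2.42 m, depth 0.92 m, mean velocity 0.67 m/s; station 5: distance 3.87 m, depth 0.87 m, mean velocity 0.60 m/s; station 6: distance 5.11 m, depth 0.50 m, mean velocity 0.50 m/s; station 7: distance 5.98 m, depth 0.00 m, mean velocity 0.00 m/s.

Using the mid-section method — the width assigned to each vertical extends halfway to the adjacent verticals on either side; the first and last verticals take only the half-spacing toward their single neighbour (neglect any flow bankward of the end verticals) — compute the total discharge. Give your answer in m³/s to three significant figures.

2.42 m³/s

w_2 = (1.45 − 0.00)/2 = 0.725 m; q_2 = 0.45 × 0.56 × 0.725 = 0.1827 m³/s
w_3 = (2.42 − 0.91)/2 = 0.755 m; q_3 = 0.74 × 0.94 × 0.755 = 0.5252 m³/s
w_4 = (3.87 − 1.45)/2 = 1.21 m; q_4 = 0.67 × 0.92 × 1.21 = 0.7458 m³/s
w_5 = (5.11 − 2.42)/2 = 1.345 m; q_5 = 0.60 × 0.87 × 1.345 = 0.7021 m³/s
w_6 = (5.98 − 3.87)/2 = 1.055 m; q_6 = 0.50 × 0.50 × 1.055 = 0.2638 m³/s
Stations 1, 7 contribute zero (depth or velocity is 0).
Q = Σ qᵢ = 2.420 m³/s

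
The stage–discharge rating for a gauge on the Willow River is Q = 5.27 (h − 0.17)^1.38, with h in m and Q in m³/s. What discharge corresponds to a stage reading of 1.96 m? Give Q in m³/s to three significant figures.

11.8 m³/s

Q = 5.27 × (1.96 − 0.17)^1.38 = 5.27 × 1.79^1.38 = 11.77 m³/s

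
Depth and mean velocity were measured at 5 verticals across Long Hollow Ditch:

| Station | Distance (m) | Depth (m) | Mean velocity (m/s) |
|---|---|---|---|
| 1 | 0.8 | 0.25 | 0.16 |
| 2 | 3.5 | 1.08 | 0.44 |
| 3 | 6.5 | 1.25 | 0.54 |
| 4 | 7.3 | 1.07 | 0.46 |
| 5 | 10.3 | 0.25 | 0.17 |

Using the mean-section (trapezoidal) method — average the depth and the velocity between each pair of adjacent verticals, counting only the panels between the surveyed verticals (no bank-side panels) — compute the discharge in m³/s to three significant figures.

3.34 m³/s

Panel 1-2: Δb = 2.7 m, d̄ = (0.25+1.08)/2 = 0.665, v̄ = (0.16+0.44)/2 = 0.3 → q = 2.7×0.665×0.3 = 0.5387 m³/s
Panel 2-3: Δb = 3 m, d̄ = (1.08+1.25)/2 = 1.165, v̄ = (0.44+0.54)/2 = 0.49 → q = 3×1.165×0.49 = 1.713 m³/s
Panel 3-4: Δb = 0.8 m, d̄ = (1.25+1.07)/2 = 1.16, v̄ = (0.54+0.46)/2 = 0.5 → q = 0.8×1.16×0.5 = 0.4640 m³/s
Panel 4-5: Δb = 3 m, d̄ = (1.07+0.25)/2 = 0.66, v̄ = (0.46+0.17)/2 = 0.315 → q = 3×0.66×0.315 = 0.6237 m³/s
Q = Σ q = 3.339 m³/s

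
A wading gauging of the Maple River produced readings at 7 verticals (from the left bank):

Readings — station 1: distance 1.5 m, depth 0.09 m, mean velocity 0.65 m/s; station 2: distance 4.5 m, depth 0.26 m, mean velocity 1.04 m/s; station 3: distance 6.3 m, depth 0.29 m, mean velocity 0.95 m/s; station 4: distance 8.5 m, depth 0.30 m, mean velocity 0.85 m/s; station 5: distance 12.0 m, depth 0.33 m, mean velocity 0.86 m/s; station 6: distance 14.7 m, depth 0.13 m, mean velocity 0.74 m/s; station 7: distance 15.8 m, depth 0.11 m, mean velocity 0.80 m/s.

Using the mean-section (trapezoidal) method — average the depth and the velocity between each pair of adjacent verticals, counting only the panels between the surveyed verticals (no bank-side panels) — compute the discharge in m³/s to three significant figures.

3.06 m³/s

Panel 1-2: Δb = 3 m, d̄ = (0.09+0.26)/2 = 0.175, v̄ = (0.65+1.04)/2 = 0.845 → q = 3×0.175×0.845 = 0.4436 m³/s
Panel 2-3: Δb = 1.8 m, d̄ = (0.26+0.29)/2 = 0.275, v̄ = (1.04+0.95)/2 = 0.995 → q = 1.8×0.275×0.995 = 0.4925 m³/s
Panel 3-4: Δb = 2.2 m, d̄ = (0.29+0.30)/2 = 0.295, v̄ = (0.95+0.85)/2 = 0.9 → q = 2.2×0.295×0.9 = 0.5841 m³/s
Panel 4-5: Δb = 3.5 m, d̄ = (0.30+0.33)/2 = 0.315, v̄ = (0.85+0.86)/2 = 0.855 → q = 3.5×0.315×0.855 = 0.9426 m³/s
Panel 5-6: Δb = 2.7 m, d̄ = (0.33+0.13)/2 = 0.23, v̄ = (0.86+0.74)/2 = 0.8 → q = 2.7×0.23×0.8 = 0.4968 m³/s
Panel 6-7: Δb = 1.1 m, d̄ = (0.13+0.11)/2 = 0.12, v̄ = (0.74+0.80)/2 = 0.77 → q = 1.1×0.12×0.77 = 0.1016 m³/s
Q = Σ q = 3.061 m³/s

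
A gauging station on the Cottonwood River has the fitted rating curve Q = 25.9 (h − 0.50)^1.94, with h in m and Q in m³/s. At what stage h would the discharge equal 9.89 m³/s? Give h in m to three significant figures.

h − h₀ = (Q/C)^(1/b) = (9.89/25.9)^(1/1.94) = 0.6088 m
h = 0.50 + 0.6088 = 1.109 m

1.11 m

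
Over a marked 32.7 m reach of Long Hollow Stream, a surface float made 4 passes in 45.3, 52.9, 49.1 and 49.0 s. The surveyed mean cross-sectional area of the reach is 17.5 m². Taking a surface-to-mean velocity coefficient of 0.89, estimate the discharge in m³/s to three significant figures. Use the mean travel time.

t̄ = (45.3 + 52.9 + 49.1 + 49.0) / 4 = 49.075 s
v_surface = L / t̄ = 32.7 / 49.075 = 0.6663 m/s
v_mean = 0.89 × 0.6663 = 0.5930 m/s
Q = A × v_mean = 17.5 × 0.5930 = 10.38 m³/s

10.4 m³/s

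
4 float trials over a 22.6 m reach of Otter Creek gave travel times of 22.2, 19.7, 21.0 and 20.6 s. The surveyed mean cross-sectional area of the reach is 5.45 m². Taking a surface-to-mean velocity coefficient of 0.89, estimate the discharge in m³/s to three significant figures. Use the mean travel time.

t̄ = (22.2 + 19.7 + 21.0 + 20.6) / 4 = 20.875 s
v_surface = L / t̄ = 22.6 / 20.875 = 1.083 m/s
v_mean = 0.89 × 1.083 = 0.9635 m/s
Q = A × v_mean = 5.45 × 0.9635 = 5.251 m³/s

5.25 m³/s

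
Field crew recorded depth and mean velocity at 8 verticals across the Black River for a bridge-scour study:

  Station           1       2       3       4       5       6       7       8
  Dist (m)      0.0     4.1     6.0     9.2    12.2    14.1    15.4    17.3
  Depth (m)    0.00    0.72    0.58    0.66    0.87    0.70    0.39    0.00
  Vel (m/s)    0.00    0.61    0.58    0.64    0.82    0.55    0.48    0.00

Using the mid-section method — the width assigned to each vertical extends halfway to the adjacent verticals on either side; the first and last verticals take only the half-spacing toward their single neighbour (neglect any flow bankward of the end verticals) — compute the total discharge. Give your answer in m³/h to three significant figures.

22100 m³/h

w_2 = (6.0 − 0.0)/2 = 3 m; q_2 = 0.61 × 0.72 × 3 = 1.318 m³/s
w_3 = (9.2 − 4.1)/2 = 2.55 m; q_3 = 0.58 × 0.58 × 2.55 = 0.8578 m³/s
w_4 = (12.2 − 6.0)/2 = 3.1 m; q_4 = 0.64 × 0.66 × 3.1 = 1.309 m³/s
w_5 = (14.1 − 9.2)/2 = 2.45 m; q_5 = 0.82 × 0.87 × 2.45 = 1.748 m³/s
w_6 = (15.4 − 12.2)/2 = 1.6 m; q_6 = 0.55 × 0.70 × 1.6 = 0.6160 m³/s
w_7 = (17.3 − 14.1)/2 = 1.6 m; q_7 = 0.48 × 0.39 × 1.6 = 0.2995 m³/s
Stations 1, 8 contribute zero (depth or velocity is 0).
Q = Σ qᵢ = 6.148 m³/s
= 6.148 × 3600 = 22130 m³/h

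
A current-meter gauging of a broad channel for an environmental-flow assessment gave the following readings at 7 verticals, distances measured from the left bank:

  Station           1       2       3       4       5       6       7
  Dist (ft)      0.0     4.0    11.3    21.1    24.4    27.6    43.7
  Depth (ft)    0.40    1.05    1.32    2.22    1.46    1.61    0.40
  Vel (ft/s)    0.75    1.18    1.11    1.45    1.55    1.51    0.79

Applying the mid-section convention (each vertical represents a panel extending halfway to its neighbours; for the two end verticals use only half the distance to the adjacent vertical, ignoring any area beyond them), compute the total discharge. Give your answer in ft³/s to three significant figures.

74.6 ft³/s

w_1 = (4.0 − 0.0)/2 = 2 ft; q_1 = 0.75 × 0.40 × 2 = 0.6000 ft³/s
w_2 = (11.3 − 0.0)/2 = 5.65 ft; q_2 = 1.18 × 1.05 × 5.65 = 7.000 ft³/s
w_3 = (21.1 − 4.0)/2 = 8.55 ft; q_3 = 1.11 × 1.32 × 8.55 = 12.53 ft³/s
w_4 = (24.4 − 11.3)/2 = 6.55 ft; q_4 = 1.45 × 2.22 × 6.55 = 21.08 ft³/s
w_5 = (27.6 − 21.1)/2 = 3.25 ft; q_5 = 1.55 × 1.46 × 3.25 = 7.355 ft³/s
w_6 = (43.7 − 24.4)/2 = 9.65 ft; q_6 = 1.51 × 1.61 × 9.65 = 23.46 ft³/s
w_7 = (43.7 − 27.6)/2 = 8.05 ft; q_7 = 0.79 × 0.40 × 8.05 = 2.544 ft³/s
Q = Σ qᵢ = 74.57 ft³/s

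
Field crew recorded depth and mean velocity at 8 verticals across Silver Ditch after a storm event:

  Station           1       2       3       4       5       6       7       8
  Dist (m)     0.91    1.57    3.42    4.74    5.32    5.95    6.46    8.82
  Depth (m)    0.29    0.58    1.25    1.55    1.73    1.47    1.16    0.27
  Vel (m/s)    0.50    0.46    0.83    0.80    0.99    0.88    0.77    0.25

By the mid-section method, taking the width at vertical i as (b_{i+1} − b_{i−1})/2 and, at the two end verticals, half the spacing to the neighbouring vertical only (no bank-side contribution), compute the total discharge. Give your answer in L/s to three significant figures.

w_1 = (1.57 − 0.91)/2 = 0.33 m; q_1 = 0.50 × 0.29 × 0.33 = 0.04785 m³/s
w_2 = (3.42 − 0.91)/2 = 1.255 m; q_2 = 0.46 × 0.58 × 1.255 = 0.3348 m³/s
w_3 = (4.74 − 1.57)/2 = 1.585 m; q_3 = 0.83 × 1.25 × 1.585 = 1.644 m³/s
w_4 = (5.32 − 3.42)/2 = 0.95 m; q_4 = 0.80 × 1.55 × 0.95 = 1.178 m³/s
w_5 = (5.95 − 4.74)/2 = 0.605 m; q_5 = 0.99 × 1.73 × 0.605 = 1.036 m³/s
w_6 = (6.46 − 5.32)/2 = 0.57 m; q_6 = 0.88 × 1.47 × 0.57 = 0.7374 m³/s
w_7 = (8.82 − 5.95)/2 = 1.435 m; q_7 = 0.77 × 1.16 × 1.435 = 1.282 m³/s
w_8 = (8.82 − 6.46)/2 = 1.18 m; q_8 = 0.25 × 0.27 × 1.18 = 0.07965 m³/s
Q = Σ qᵢ = 6.340 m³/s
= 6.340 × 1000 = 6340 L/s

6340 L/s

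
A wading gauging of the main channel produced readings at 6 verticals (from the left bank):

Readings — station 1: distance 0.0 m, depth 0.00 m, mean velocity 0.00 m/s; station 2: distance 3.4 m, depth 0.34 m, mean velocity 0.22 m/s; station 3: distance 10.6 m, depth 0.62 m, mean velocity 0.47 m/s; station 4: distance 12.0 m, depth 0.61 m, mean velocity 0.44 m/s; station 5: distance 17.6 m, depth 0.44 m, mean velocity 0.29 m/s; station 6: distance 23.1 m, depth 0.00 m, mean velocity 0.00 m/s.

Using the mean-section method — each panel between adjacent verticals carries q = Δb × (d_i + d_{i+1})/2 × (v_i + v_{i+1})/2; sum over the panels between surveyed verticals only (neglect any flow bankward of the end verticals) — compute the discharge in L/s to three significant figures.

Panel 1-2: Δb = 3.4 m, d̄ = (0.00+0.34)/2 = 0.17, v̄ = (0.00+0.22)/2 = 0.11 → q = 3.4×0.17×0.11 = 0.06358 m³/s
Panel 2-3: Δb = 7.2 m, d̄ = (0.34+0.62)/2 = 0.48, v̄ = (0.22+0.47)/2 = 0.345 → q = 7.2×0.48×0.345 = 1.192 m³/s
Panel 3-4: Δb = 1.4 m, d̄ = (0.62+0.61)/2 = 0.615, v̄ = (0.47+0.44)/2 = 0.455 → q = 1.4×0.615×0.455 = 0.3918 m³/s
Panel 4-5: Δb = 5.6 m, d̄ = (0.61+0.44)/2 = 0.525, v̄ = (0.44+0.29)/2 = 0.365 → q = 5.6×0.525×0.365 = 1.073 m³/s
Panel 5-6: Δb = 5.5 m, d̄ = (0.44+0.00)/2 = 0.22, v̄ = (0.29+0.00)/2 = 0.145 → q = 5.5×0.22×0.145 = 0.1755 m³/s
Q = Σ q = 2.896 m³/s
= 2.896 × 1000 = 2896 L/s

2900 L/s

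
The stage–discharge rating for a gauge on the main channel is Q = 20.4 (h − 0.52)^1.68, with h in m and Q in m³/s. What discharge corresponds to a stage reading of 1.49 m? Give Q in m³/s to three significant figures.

19.4 m³/s

Q = 20.4 × (1.49 − 0.52)^1.68 = 20.4 × 0.97^1.68 = 19.38 m³/s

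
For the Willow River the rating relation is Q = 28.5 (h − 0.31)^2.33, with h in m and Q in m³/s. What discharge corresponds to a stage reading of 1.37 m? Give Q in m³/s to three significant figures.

32.6 m³/s

Q = 28.5 × (1.37 − 0.31)^2.33 = 28.5 × 1.06^2.33 = 32.64 m³/s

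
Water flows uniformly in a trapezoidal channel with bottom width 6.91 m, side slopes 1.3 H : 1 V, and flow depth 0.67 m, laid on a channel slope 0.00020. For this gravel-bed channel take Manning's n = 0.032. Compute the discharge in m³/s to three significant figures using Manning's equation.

A = (b + z·y)·y = (6.91 + 1.3×0.67)×0.67 = 5.213 m²
P = b + 2y√(1+z²) = 6.91 + 2×0.67×√(1+1.3²) = 9.108 m
R = A/P = 5.213/9.108 = 0.5724 m
Q = (1/n)·A·R^(2/3)·S^(1/2) = (1/0.032) × 5.213 × 0.5724^(2/3) × 0.00020^(1/2) = 1.588 m³/s

1.59 m³/s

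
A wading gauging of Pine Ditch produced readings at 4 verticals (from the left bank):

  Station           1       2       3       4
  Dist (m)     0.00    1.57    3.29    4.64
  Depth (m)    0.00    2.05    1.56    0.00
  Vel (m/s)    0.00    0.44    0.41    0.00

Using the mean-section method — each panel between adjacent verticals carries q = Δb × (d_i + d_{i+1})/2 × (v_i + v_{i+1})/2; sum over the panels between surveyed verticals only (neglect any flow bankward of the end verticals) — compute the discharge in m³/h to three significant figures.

6800 m³/h

Panel 1-2: Δb = 1.57 m, d̄ = (0.00+2.05)/2 = 1.025, v̄ = (0.00+0.44)/2 = 0.22 → q = 1.57×1.025×0.22 = 0.3540 m³/s
Panel 2-3: Δb = 1.72 m, d̄ = (2.05+1.56)/2 = 1.805, v̄ = (0.44+0.41)/2 = 0.425 → q = 1.72×1.805×0.425 = 1.319 m³/s
Panel 3-4: Δb = 1.35 m, d̄ = (1.56+0.00)/2 = 0.78, v̄ = (0.41+0.00)/2 = 0.205 → q = 1.35×0.78×0.205 = 0.2159 m³/s
Q = Σ q = 1.889 m³/s
= 1.889 × 3600 = 6802 m³/h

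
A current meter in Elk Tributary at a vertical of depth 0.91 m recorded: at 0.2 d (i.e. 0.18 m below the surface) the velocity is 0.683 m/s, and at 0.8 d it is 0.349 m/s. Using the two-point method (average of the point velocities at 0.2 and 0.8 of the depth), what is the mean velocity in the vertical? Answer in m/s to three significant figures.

v̄ = (0.683 + 0.349) / 2 = 0.5160 m/s

0.516 m/s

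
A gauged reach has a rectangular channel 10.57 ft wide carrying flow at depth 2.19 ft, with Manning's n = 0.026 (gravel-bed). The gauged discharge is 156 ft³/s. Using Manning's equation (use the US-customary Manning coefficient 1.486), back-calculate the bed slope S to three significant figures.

A = b·y = 10.57 × 2.19 = 23.15 ft²
P = b + 2y = 10.57 + 2×2.19 = 14.95 ft
R = A/P = 23.15/14.95 = 1.548 ft
S = (Q·n / (1.486·A·R^(2/3)))² = (156×0.026 / (1.486×23.15×1.338))² = 0.007762

0.00776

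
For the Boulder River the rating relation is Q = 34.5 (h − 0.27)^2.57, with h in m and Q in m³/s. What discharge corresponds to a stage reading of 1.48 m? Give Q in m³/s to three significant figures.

Q = 34.5 × (1.48 − 0.27)^2.57 = 34.5 × 1.21^2.57 = 56.31 m³/s

56.3 m³/s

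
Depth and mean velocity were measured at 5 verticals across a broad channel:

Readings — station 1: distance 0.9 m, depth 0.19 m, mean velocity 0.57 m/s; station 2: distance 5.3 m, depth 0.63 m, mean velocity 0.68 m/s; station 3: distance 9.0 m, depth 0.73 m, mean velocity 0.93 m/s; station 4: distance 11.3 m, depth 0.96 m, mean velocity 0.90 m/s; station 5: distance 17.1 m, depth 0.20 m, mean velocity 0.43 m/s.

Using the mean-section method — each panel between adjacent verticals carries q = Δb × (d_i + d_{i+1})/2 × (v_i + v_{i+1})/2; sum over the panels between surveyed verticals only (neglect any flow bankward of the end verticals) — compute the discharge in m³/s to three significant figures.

7.17 m³/s

Panel 1-2: Δb = 4.4 m, d̄ = (0.19+0.63)/2 = 0.41, v̄ = (0.57+0.68)/2 = 0.625 → q = 4.4×0.41×0.625 = 1.128 m³/s
Panel 2-3: Δb = 3.7 m, d̄ = (0.63+0.73)/2 = 0.68, v̄ = (0.68+0.93)/2 = 0.805 → q = 3.7×0.68×0.805 = 2.025 m³/s
Panel 3-4: Δb = 2.3 m, d̄ = (0.73+0.96)/2 = 0.845, v̄ = (0.93+0.90)/2 = 0.915 → q = 2.3×0.845×0.915 = 1.778 m³/s
Panel 4-5: Δb = 5.8 m, d̄ = (0.96+0.20)/2 = 0.58, v̄ = (0.90+0.43)/2 = 0.665 → q = 5.8×0.58×0.665 = 2.237 m³/s
Q = Σ q = 7.168 m³/s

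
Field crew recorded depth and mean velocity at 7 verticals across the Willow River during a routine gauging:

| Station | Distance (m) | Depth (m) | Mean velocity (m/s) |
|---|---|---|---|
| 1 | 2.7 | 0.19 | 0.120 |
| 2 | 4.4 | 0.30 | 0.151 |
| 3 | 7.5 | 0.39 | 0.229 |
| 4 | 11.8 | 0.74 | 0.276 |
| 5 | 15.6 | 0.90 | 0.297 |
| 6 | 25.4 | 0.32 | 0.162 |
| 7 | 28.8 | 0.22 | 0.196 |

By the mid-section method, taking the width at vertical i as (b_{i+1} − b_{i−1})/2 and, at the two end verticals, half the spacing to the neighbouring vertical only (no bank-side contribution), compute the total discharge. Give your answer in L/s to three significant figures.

3520 L/s

w_1 = (4.4 − 2.7)/2 = 0.85 m; q_1 = 0.120 × 0.19 × 0.85 = 0.01938 m³/s
w_2 = (7.5 − 2.7)/2 = 2.4 m; q_2 = 0.151 × 0.30 × 2.4 = 0.1087 m³/s
w_3 = (11.8 − 4.4)/2 = 3.7 m; q_3 = 0.229 × 0.39 × 3.7 = 0.3304 m³/s
w_4 = (15.6 − 7.5)/2 = 4.05 m; q_4 = 0.276 × 0.74 × 4.05 = 0.8272 m³/s
w_5 = (25.4 − 11.8)/2 = 6.8 m; q_5 = 0.297 × 0.90 × 6.8 = 1.818 m³/s
w_6 = (28.8 − 15.6)/2 = 6.6 m; q_6 = 0.162 × 0.32 × 6.6 = 0.3421 m³/s
w_7 = (28.8 − 25.4)/2 = 1.7 m; q_7 = 0.196 × 0.22 × 1.7 = 0.07330 m³/s
Q = Σ qᵢ = 3.519 m³/s
= 3.519 × 1000 = 3519 L/s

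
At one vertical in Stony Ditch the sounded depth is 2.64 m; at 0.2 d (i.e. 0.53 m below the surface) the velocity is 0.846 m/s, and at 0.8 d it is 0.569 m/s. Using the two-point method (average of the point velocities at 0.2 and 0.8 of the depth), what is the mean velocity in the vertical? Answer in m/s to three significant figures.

v̄ = (0.846 + 0.569) / 2 = 0.7075 m/s

0.708 m/s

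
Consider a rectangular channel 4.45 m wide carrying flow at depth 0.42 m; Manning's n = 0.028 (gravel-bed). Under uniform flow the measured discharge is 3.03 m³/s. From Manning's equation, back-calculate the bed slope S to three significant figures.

0.00825

A = b·y = 4.45 × 0.42 = 1.869 m²
P = b + 2y = 4.45 + 2×0.42 = 5.290 m
R = A/P = 1.869/5.290 = 0.3533 m
S = (Q·n / (1·A·R^(2/3)))² = (3.03×0.028 / (1×1.869×0.4998))² = 0.008250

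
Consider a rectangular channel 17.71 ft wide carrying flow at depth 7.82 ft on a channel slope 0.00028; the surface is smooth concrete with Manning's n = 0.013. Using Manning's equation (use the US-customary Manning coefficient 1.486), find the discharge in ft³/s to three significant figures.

684 ft³/s

A = b·y = 17.71 × 7.82 = 138.5 ft²
P = b + 2y = 17.71 + 2×7.82 = 33.35 ft
R = A/P = 138.5/33.35 = 4.153 ft
Q = (1.486/n)·A·R^(2/3)·S^(1/2) = (1.486/0.013) × 138.5 × 4.153^(2/3) × 0.00028^(1/2) = 684.4 ft³/s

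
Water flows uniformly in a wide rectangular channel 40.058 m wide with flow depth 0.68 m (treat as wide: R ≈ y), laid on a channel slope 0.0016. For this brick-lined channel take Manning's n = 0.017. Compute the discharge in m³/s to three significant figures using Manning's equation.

49.6 m³/s

A = b·y = 40.058 × 0.68 = 27.24 m²
Wide channel: R ≈ y = 0.68 m
Q = (1/n)·A·R^(2/3)·S^(1/2) = (1/0.017) × 27.24 × 0.6800^(2/3) × 0.0016^(1/2) = 49.56 m³/s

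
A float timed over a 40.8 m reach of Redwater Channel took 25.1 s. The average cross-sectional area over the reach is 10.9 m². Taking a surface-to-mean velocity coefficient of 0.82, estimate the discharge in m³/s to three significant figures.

14.5 m³/s

v_surface = L / t̄ = 40.8 / 25.1 = 1.625 m/s
v_mean = 0.82 × 1.625 = 1.333 m/s
Q = A × v_mean = 10.9 × 1.333 = 14.53 m³/s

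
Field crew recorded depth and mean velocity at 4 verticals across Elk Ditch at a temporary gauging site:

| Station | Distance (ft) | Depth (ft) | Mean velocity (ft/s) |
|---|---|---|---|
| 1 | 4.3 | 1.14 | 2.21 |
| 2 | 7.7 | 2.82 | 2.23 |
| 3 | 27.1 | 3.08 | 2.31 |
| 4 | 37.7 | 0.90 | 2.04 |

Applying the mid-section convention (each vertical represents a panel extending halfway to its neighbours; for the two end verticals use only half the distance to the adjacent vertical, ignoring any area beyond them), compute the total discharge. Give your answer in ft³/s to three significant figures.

192 ft³/s

w_1 = (7.7 − 4.3)/2 = 1.7 ft; q_1 = 2.21 × 1.14 × 1.7 = 4.283 ft³/s
w_2 = (27.1 − 4.3)/2 = 11.4 ft; q_2 = 2.23 × 2.82 × 11.4 = 71.69 ft³/s
w_3 = (37.7 − 7.7)/2 = 15 ft; q_3 = 2.31 × 3.08 × 15 = 106.7 ft³/s
w_4 = (37.7 − 27.1)/2 = 5.3 ft; q_4 = 2.04 × 0.90 × 5.3 = 9.731 ft³/s
Q = Σ qᵢ = 192.4 ft³/s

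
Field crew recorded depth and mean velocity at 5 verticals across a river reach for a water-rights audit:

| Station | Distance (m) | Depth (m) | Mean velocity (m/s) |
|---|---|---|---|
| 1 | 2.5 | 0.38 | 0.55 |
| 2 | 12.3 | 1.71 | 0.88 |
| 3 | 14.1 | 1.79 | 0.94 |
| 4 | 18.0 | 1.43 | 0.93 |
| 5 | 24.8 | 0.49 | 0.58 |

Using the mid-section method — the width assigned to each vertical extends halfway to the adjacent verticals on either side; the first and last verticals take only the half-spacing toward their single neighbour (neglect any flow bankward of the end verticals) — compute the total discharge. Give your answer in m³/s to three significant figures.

22.6 m³/s

w_1 = (12.3 − 2.5)/2 = 4.9 m; q_1 = 0.55 × 0.38 × 4.9 = 1.024 m³/s
w_2 = (14.1 − 2.5)/2 = 5.8 m; q_2 = 0.88 × 1.71 × 5.8 = 8.728 m³/s
w_3 = (18.0 − 12.3)/2 = 2.85 m; q_3 = 0.94 × 1.79 × 2.85 = 4.795 m³/s
w_4 = (24.8 − 14.1)/2 = 5.35 m; q_4 = 0.93 × 1.43 × 5.35 = 7.115 m³/s
w_5 = (24.8 − 18.0)/2 = 3.4 m; q_5 = 0.58 × 0.49 × 3.4 = 0.9663 m³/s
Q = Σ qᵢ = 22.63 m³/s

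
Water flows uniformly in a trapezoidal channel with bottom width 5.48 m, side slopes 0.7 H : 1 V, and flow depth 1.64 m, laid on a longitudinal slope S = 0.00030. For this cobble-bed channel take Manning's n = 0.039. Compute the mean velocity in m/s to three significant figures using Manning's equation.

0.486 m/s

A = (b + z·y)·y = (5.48 + 0.7×1.64)×1.64 = 10.87 m²
P = b + 2y√(1+z²) = 5.48 + 2×1.64×√(1+0.7²) = 9.484 m
R = A/P = 10.87/9.484 = 1.146 m
Q = (1/n)·A·R^(2/3)·S^(1/2) = (1/0.039) × 10.87 × 1.146^(2/3) × 0.00030^(1/2) = 5.287 m³/s
V = Q/A = 5.287/10.87 = 0.4864 m/s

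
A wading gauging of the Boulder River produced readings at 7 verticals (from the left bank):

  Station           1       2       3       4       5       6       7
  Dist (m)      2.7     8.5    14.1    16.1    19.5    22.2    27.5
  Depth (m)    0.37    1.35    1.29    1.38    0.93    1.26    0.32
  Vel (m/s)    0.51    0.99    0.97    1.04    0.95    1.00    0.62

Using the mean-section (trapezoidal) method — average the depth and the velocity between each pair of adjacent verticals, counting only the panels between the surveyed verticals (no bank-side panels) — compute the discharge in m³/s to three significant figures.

23.8 m³/s

Panel 1-2: Δb = 5.8 m, d̄ = (0.37+1.35)/2 = 0.86, v̄ = (0.51+0.99)/2 = 0.75 → q = 5.8×0.86×0.75 = 3.741 m³/s
Panel 2-3: Δb = 5.6 m, d̄ = (1.35+1.29)/2 = 1.32, v̄ = (0.99+0.97)/2 = 0.98 → q = 5.6×1.32×0.98 = 7.244 m³/s
Panel 3-4: Δb = 2 m, d̄ = (1.29+1.38)/2 = 1.335, v̄ = (0.97+1.04)/2 = 1.005 → q = 2×1.335×1.005 = 2.683 m³/s
Panel 4-5: Δb = 3.4 m, d̄ = (1.38+0.93)/2 = 1.155, v̄ = (1.04+0.95)/2 = 0.995 → q = 3.4×1.155×0.995 = 3.907 m³/s
Panel 5-6: Δb = 2.7 m, d̄ = (0.93+1.26)/2 = 1.095, v̄ = (0.95+1.00)/2 = 0.975 → q = 2.7×1.095×0.975 = 2.883 m³/s
Panel 6-7: Δb = 5.3 m, d̄ = (1.26+0.32)/2 = 0.79, v̄ = (1.00+0.62)/2 = 0.81 → q = 5.3×0.79×0.81 = 3.391 m³/s
Q = Σ q = 23.85 m³/s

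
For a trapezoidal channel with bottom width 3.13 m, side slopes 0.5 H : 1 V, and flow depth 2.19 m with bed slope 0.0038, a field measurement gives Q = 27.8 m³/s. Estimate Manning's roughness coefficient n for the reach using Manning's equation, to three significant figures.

0.0226

A = (b + z·y)·y = (3.13 + 0.5×2.19)×2.19 = 9.253 m²
P = b + 2y√(1+z²) = 3.13 + 2×2.19×√(1+0.5²) = 8.027 m
R = A/P = 9.253/8.027 = 1.153 m
n = (1/Q)·A·R^(2/3)·S^(1/2) = (1/27.8) × 9.253 × 1.099 × 0.06164 = 0.02256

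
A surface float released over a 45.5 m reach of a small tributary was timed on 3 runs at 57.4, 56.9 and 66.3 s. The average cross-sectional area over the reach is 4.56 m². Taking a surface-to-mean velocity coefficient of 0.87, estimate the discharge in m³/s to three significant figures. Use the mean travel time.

t̄ = (57.4 + 56.9 + 66.3) / 3 = 60.2 s
v_surface = L / t̄ = 45.5 / 60.2 = 0.7558 m/s
v_mean = 0.87 × 0.7558 = 0.6576 m/s
Q = A × v_mean = 4.56 × 0.6576 = 2.998 m³/s

3.00 m³/s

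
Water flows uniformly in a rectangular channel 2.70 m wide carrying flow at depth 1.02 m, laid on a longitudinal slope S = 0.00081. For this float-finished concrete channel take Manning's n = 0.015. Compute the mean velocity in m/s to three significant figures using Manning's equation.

A = b·y = 2.70 × 1.02 = 2.754 m²
P = b + 2y = 2.70 + 2×1.02 = 4.740 m
R = A/P = 2.754/4.740 = 0.5810 m
Q = (1/n)·A·R^(2/3)·S^(1/2) = (1/0.015) × 2.754 × 0.5810^(2/3) × 0.00081^(1/2) = 3.638 m³/s
V = Q/A = 3.638/2.754 = 1.321 m/s

1.32 m/s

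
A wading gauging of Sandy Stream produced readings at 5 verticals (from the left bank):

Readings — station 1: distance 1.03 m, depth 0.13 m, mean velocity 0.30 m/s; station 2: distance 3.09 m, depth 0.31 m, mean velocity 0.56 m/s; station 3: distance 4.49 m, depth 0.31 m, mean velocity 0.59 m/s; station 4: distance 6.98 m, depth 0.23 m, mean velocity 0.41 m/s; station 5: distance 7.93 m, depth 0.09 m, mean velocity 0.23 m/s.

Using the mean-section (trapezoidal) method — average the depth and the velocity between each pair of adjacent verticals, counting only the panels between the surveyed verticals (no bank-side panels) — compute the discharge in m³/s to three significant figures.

0.829 m³/s

Panel 1-2: Δb = 2.06 m, d̄ = (0.13+0.31)/2 = 0.22, v̄ = (0.30+0.56)/2 = 0.43 → q = 2.06×0.22×0.43 = 0.1949 m³/s
Panel 2-3: Δb = 1.4 m, d̄ = (0.31+0.31)/2 = 0.31, v̄ = (0.56+0.59)/2 = 0.575 → q = 1.4×0.31×0.575 = 0.2496 m³/s
Panel 3-4: Δb = 2.49 m, d̄ = (0.31+0.23)/2 = 0.27, v̄ = (0.59+0.41)/2 = 0.5 → q = 2.49×0.27×0.5 = 0.3362 m³/s
Panel 4-5: Δb = 0.95 m, d̄ = (0.23+0.09)/2 = 0.16, v̄ = (0.41+0.23)/2 = 0.32 → q = 0.95×0.16×0.32 = 0.04864 m³/s
Q = Σ q = 0.8292 m³/s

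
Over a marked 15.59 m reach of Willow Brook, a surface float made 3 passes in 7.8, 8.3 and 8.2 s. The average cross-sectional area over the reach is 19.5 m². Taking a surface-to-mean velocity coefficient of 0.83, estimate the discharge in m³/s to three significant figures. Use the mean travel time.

31.2 m³/s

t̄ = (7.8 + 8.3 + 8.2) / 3 = 8.1 s
v_surface = L / t̄ = 15.59 / 8.1 = 1.925 m/s
v_mean = 0.83 × 1.925 = 1.597 m/s
Q = A × v_mean = 19.5 × 1.597 = 31.15 m³/s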